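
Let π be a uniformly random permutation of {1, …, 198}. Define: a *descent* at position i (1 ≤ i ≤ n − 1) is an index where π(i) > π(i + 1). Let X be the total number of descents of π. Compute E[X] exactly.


Write X = Σ X_I over i = 1, …, 197, with X_I the indicator of one descent.
There are 197 indicators.
For each fixed i, the pair (π(i), π(i+1)) is a uniformly random ordered pair of distinct values from {1, …, 198}; by symmetry P[π(i) > π(i+1)] = 1/2.
By linearity: E[X] = 197 · (1/2) = (198 − 1) · (1/2) = 197/2 ≈ 98.500000.

E[X] = 197/2 = 98.500000.


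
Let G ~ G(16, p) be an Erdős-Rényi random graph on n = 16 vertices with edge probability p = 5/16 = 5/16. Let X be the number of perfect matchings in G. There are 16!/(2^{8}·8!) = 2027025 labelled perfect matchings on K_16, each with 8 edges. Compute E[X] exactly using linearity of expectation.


K_16 has 16!/(2^{8}·8!) = 2027025 labelled perfect matchings.
For each such perfect matching H, let X_H = 1 if all 8 edges of H are present in G. Then P[X_H = 1] = p^{8} = (5/16)^{8} = 390625/4294967296.
Summing the indicators: E[X] = Σ_H E[X_H] = 2027025 · p^{8} = 2027025 · 390625/4294967296 = 791806640625/4294967296.
Numerically: E[X] ≈ 184.4.

E[X] = 2027025 · (5/16)^{8} = 791806640625/4294967296 ≈ 184.4.


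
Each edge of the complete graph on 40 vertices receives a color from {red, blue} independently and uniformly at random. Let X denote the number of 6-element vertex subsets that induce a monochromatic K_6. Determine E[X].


Let X = Σ_S X_S over the C(40, 6) = 3838380 subsets S of size 6, where X_S = 1 if the K_6 on S is monochromatic.
For a fixed S, the K_6 on S has C(6, 2) = 15 edges. P[all 15 edges red] = (1/2)^15, and likewise for blue, so P[monochromatic] = 2·(1/2)^15 = 2^{1 − 15} = 1/16384.
Summing: E[X] = C(40, 6) · 2^{1 − 15} = 3838380 · 1/16384 = 959595/4096.
Numerically: E[X] ≈ 234.27612.

E[X] = C(40,6)·2^(1−C(6,2)) = 959595/4096 ≈ 234.27612.


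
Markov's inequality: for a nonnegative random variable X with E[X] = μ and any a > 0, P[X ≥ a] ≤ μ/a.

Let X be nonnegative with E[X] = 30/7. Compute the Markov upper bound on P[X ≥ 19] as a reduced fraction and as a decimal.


μ = E[X] = 30/7, a = 19.
Markov: P[X ≥ 19] ≤ μ/a = (30/7)/19 = 30/133.
Numerically: ≈ 0.225564.
(Since a = 19 > μ = 4.285714, the bound 30/133 is < 1 and informative.)

P[X ≥ 19] ≤ 30/133 ≈ 0.225564.


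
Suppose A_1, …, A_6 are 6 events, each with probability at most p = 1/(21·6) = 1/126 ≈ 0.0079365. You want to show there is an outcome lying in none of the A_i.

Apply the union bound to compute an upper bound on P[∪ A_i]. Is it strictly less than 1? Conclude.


Union bound: P[∪_{i=1}^{6} A_i] ≤ Σ_i P[A_i] ≤ 6·p = 6·(1/126) = 1/21.
Numerically: 1/21 ≈ 0.0476190.
Is 1/21 < 1? YES.
Since P[∪ A_i] ≤ 1/21 < 1, the complement has P[∩ A_i^c] ≥ 1 − 1/21 = 20/21 > 0, so some outcome avoids every A_i.

6·p = 1/21 ≈ 0.0476190; existence CERTIFIED by the union bound.


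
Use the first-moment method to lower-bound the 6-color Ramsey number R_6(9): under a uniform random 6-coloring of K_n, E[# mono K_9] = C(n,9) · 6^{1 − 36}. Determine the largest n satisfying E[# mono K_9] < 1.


We need C(n, 9) · 6^{1 − 36} < 1, i.e. C(n, 9) < 6^{36 − 1} = 1719070799748422591028658176.
Check values of n near the boundary:
  n = 4406: C(4406, 9) = 1710356485221788389505285700; 1710356485221788389505285700 < 1719070799748422591028658176? YES
  n = 4407: C(4407, 9) = 1713856532599459170657070050; 1713856532599459170657070050 < 1719070799748422591028658176? YES
  n = 4408: C(4408, 9) = 1717362945146264156457459600; 1717362945146264156457459600 < 1719070799748422591028658176? YES
  n = 4409: C(4409, 9) = 1720875732988608787686577131; 1720875732988608787686577131 < 1719070799748422591028658176? NO
  n = 4410: C(4410, 9) = 1724394906266704102180823710; 1724394906266704102180823710 < 1719070799748422591028658176? NO
  n = 4411: C(4411, 9) = 1727920475134582415883601405; 1727920475134582415883601405 < 1719070799748422591028658176? NO
The largest n with C(n, 9) < 1719070799748422591028658176 is n = 4408 (where E[X] = 35778394690547169926197075/35813974994758803979763712 ≈ 0.9990065). Hence R_6(9) > 4408, i.e. R_6(9) ≥ 4409.

Largest n = 4408; hence R_6(9) > 4408.


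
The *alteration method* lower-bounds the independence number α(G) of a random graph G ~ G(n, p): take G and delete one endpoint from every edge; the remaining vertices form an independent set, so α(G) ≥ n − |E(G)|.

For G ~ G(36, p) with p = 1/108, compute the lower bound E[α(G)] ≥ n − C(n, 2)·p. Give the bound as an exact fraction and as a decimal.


E[|E(G)|] = C(36, 2)·p = 630 · (1/108) = 35/6.
E[α(G)] ≥ n − E[|E(G)|] = 36 − 35/6 = 181/6.
Numerically: ≈ 30.166667.
(This is only a lower bound; the true E[α(G)] may be larger.)

E[α(G)] ≥ 181/6 ≈ 30.166667.


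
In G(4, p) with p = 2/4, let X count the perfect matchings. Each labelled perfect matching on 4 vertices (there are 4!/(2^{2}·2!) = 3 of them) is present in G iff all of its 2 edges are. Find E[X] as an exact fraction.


K_4 has 4!/(2^{2}·2!) = 3 labelled perfect matchings.
For each such perfect matching H, let X_H = 1 if all 2 edges of H are present in G. Then P[X_H = 1] = p^{2} = (1/2)^{2} = 1/4.
By linearity of expectation: E[X] = Σ_H E[X_H] = 3 · p^{2} = 3 · 1/4 = 3/4.
Numerically: E[X] ≈ 0.75.

E[X] = 3 · (1/2)^{2} = 3/4 ≈ 0.75.


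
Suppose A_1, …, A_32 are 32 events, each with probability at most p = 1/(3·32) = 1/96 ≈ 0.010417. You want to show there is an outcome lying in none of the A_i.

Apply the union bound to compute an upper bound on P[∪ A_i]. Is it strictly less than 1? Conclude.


Union bound: P[∪_{i=1}^{32} A_i] ≤ Σ_i P[A_i] ≤ 32·p = 32·(1/96) = 1/3.
Numerically: 1/3 ≈ 0.333333.
Is 1/3 < 1? YES.
Since P[∪ A_i] ≤ 1/3 < 1, the complement has P[∩ A_i^c] ≥ 1 − 1/3 = 2/3 > 0, so some outcome avoids every A_i.

32·p = 1/3 ≈ 0.333333; existence CERTIFIED by the union bound.


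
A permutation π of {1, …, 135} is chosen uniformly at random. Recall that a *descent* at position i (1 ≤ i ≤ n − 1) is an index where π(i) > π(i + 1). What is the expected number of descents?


Write X = Σ X_I over i = 1, …, 134, with X_I the indicator of one descent.
There are 134 indicators.
For each fixed i, the pair (π(i), π(i+1)) is a uniformly random ordered pair of distinct values from {1, …, 135}; by symmetry P[π(i) > π(i+1)] = 1/2.
By linearity: E[X] = 134 · (1/2) = (135 − 1) · (1/2) = 67 ≈ 67.000000.

E[X] = 67 = 67.000000.


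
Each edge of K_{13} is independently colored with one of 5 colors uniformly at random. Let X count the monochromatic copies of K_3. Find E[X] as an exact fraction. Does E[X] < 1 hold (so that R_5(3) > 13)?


E[X] = C(13, 3) · 5^{1 − 3} = 286 · 5^{−2} = 286/25.
As a reduced fraction: E[X] = 286/25 ≈ 11.4400.
Is E[X] < 1? NO.
Since E[X] ≥ 1, the first-moment bound is inconclusive at n = 13; it does NOT by itself certify R_5(3) > 13.

E[X] = 286/25 ≈ 11.4400; E[X] ≥ 1; first-moment method inconclusive here.


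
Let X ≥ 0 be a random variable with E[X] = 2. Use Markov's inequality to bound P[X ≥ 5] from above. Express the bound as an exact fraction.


μ = E[X] = 2, a = 5.
Markov: P[X ≥ 5] ≤ μ/a = (2)/5 = 2/5.
Numerically: ≈ 0.400000.
(Since a = 5 > μ = 2.000000, the bound 2/5 is < 1 and informative.)

P[X ≥ 5] ≤ 2/5 ≈ 0.400000.


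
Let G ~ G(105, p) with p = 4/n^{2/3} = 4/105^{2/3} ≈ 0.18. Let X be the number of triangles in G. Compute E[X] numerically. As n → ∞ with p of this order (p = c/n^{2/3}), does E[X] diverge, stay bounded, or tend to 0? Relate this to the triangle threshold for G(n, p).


Number of potential triangles: C(105, 3) = 187460.
Each occurs with probability p³ ≈ (0.18)³ ≈ 5.80499e-03.
By linearity: E[X] = C(105, 3)·p³ ≈ 187460 · 5.80499e-03 ≈ 1088.203.
Since α = 2/3 < 1, p = c/n^{2/3} ≫ 1/n is above the triangle threshold p ~ 1/n. Asymptotically E[X] ~ (c³/6)·n^{3(1−α)} = (4³/6)·n^{1} → ∞; triangles are abundant w.h.p.

E[X] ≈ 1088.203; in regime p = Θ(1/n^{2/3}) E[X] diverges (above the triangle threshold p ~ 1/n).


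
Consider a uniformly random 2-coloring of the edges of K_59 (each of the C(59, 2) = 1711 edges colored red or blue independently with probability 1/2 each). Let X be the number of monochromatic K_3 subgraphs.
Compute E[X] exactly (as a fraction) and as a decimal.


Let X = Σ_S X_S over the C(59, 3) = 32509 subsets S of size 3, where X_S = 1 if the K_3 on S is monochromatic.
For a fixed S, the K_3 on S has C(3, 2) = 3 edges. P[all 3 edges red] = (1/2)^3, and likewise for blue, so P[monochromatic] = 2·(1/2)^3 = 2^{1 − 3} = 1/4.
Summing: E[X] = C(59, 3) · 2^{1 − 3} = 32509 · 1/4 = 32509/4.
Numerically: E[X] ≈ 8127.25000.

E[X] = C(59,3)·2^(1−C(3,2)) = 32509/4 ≈ 8127.25000.


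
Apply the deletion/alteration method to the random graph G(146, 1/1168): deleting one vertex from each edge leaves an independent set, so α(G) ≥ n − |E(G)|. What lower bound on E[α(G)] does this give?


E[|E(G)|] = C(146, 2)·p = 10585 · (1/1168) = 145/16.
E[α(G)] ≥ n − E[|E(G)|] = 146 − 145/16 = 2191/16.
Numerically: ≈ 136.93750.
(This is only a lower bound; the true E[α(G)] may be larger.)

E[α(G)] ≥ 2191/16 ≈ 136.93750.


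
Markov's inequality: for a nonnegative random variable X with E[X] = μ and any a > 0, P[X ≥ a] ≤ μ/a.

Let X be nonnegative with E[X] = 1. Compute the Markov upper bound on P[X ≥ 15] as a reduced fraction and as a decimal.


μ = E[X] = 1, a = 15.
Markov: P[X ≥ 15] ≤ μ/a = (1)/15 = 1/15.
Numerically: ≈ 0.067.
(Since a = 15 > μ = 1.000, the bound 1/15 is < 1 and informative.)

P[X ≥ 15] ≤ 1/15 ≈ 0.067.


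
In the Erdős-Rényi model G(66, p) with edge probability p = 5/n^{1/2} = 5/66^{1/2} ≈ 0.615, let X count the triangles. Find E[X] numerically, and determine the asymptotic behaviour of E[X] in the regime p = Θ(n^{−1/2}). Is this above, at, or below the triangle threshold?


Number of potential triangles: C(66, 3) = 45760.
Each occurs with probability p³ ≈ (0.615)³ ≈ 2.33128e-01.
By linearity: E[X] = C(66, 3)·p³ ≈ 45760 · 2.33128e-01 ≈ 10667.929.
Since α = 1/2 < 1, p = c/n^{1/2} ≫ 1/n is above the triangle threshold p ~ 1/n. Asymptotically E[X] ~ (c³/6)·n^{3(1−α)} = (5³/6)·n^{1.5} → ∞; triangles are abundant w.h.p.

E[X] ≈ 10667.929; in regime p = Θ(1/n^{1/2}) E[X] diverges (above the triangle threshold p ~ 1/n).


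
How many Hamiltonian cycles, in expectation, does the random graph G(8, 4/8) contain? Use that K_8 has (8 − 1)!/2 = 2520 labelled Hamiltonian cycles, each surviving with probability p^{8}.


K_8 has (8 − 1)!/2 = 2520 labelled Hamiltonian cycles.
For each such Hamiltonian cycle H, let X_H = 1 if all 8 edges of H are present in G. Then P[X_H = 1] = p^{8} = (1/2)^{8} = 1/256.
By linearity: E[X] = Σ_H E[X_H] = 2520 · p^{8} = 2520 · 1/256 = 315/32.
Numerically: E[X] ≈ 9.84375.

E[X] = 2520 · (1/2)^{8} = 315/32 ≈ 9.84375.


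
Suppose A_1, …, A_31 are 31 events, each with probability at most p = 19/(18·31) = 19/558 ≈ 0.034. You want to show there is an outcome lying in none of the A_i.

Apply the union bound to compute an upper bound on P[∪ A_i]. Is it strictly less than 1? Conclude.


Union bound: P[∪_{i=1}^{31} A_i] ≤ Σ_i P[A_i] ≤ 31·p = 31·(19/558) = 19/18.
Numerically: 19/18 ≈ 1.056.
Is 19/18 < 1? NO.
Since the bound 19/18 is ≥ 1, the union bound is uninformative here; it does NOT by itself certify existence.

31·p = 19/18 ≈ 1.056; existence NOT certified by the union bound.


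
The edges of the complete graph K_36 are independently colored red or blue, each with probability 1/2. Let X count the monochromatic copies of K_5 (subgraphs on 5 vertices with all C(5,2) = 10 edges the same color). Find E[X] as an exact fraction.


Let X = Σ_S X_S over the C(36, 5) = 376992 subsets S of size 5, where X_S = 1 if the K_5 on S is monochromatic.
For a fixed S, the K_5 on S has C(5, 2) = 10 edges. P[all 10 edges red] = (1/2)^10, and likewise for blue, so P[monochromatic] = 2·(1/2)^10 = 2^{1 − 10} = 1/512.
Summing: E[X] = C(36, 5) · 2^{1 − 10} = 376992 · 1/512 = 11781/16.
Numerically: E[X] ≈ 736.312500.

E[X] = C(36,5)·2^(1−C(5,2)) = 11781/16 ≈ 736.312500.


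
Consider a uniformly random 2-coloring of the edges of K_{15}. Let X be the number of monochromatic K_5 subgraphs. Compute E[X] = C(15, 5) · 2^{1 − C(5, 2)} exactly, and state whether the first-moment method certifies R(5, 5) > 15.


E[X] = C(15, 5) · 2^{1 − 10} = 3003 · 2^{−9} = 3003/512.
As a reduced fraction: E[X] = 3003/512 ≈ 5.8652344.
Is E[X] < 1? NO.
Since E[X] ≥ 1, the first-moment bound is inconclusive at n = 15; it does NOT by itself certify R(5, 5) > 15.

E[X] = 3003/512 ≈ 5.8652344; E[X] ≥ 1; first-moment method inconclusive here.


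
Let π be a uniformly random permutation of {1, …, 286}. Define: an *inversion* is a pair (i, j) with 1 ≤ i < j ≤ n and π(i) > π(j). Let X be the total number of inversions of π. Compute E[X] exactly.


Write X = Σ X_I over the C(286, 2) = 40755 pairs i < j, with X_I the indicator of one inversion.
There are 40755 indicators.
For each fixed pair i < j, the values π(i) and π(j) are two distinct elements of {1, …, 286} in uniformly random order; by symmetry P[π(i) > π(j)] = 1/2.
By linearity: E[X] = 40755 · (1/2) = C(286, 2) · (1/2) = 40755/2 = 40755/2 ≈ 20377.5000.

E[X] = 40755/2 = 20377.5000.


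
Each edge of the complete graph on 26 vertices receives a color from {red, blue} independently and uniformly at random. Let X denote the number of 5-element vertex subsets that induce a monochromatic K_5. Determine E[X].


Let X = Σ_S X_S over the C(26, 5) = 65780 subsets S of size 5, where X_S = 1 if the K_5 on S is monochromatic.
For a fixed S, the K_5 on S has C(5, 2) = 10 edges. P[all 10 edges red] = (1/2)^10, and likewise for blue, so P[monochromatic] = 2·(1/2)^10 = 2^{1 − 10} = 1/512.
Summing: E[X] = C(26, 5) · 2^{1 − 10} = 65780 · 1/512 = 16445/128.
Numerically: E[X] ≈ 128.4766.

E[X] = C(26,5)·2^(1−C(5,2)) = 16445/128 ≈ 128.4766.


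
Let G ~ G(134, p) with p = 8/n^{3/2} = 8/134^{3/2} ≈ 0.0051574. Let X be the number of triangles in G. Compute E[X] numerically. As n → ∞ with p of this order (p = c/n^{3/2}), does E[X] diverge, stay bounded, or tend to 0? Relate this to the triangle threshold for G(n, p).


Number of potential triangles: C(134, 3) = 392084.
Each occurs with probability p³ ≈ (0.0051574)³ ≈ 1.3718239e-07.
By linearity: E[X] = C(134, 3)·p³ ≈ 392084 · 1.3718239e-07 ≈ 0.05379.
Since α = 3/2 > 1, p = c/n^{3/2} = o(1/n) is below the triangle threshold p ~ 1/n. Asymptotically E[X] ~ (c³/6)·n^{3(1−α)} = (8³/6)·n^{-1.5} → 0, so by Markov's inequality G has no triangles w.h.p.

E[X] ≈ 0.05379; in regime p = Θ(1/n^{3/2}) E[X] tends to 0 (below the triangle threshold p ~ 1/n).


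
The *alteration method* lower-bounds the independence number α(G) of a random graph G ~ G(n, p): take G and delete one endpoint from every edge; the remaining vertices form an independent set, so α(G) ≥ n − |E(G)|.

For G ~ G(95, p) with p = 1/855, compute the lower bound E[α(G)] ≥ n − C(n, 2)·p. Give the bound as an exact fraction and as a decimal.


E[|E(G)|] = C(95, 2)·p = 4465 · (1/855) = 47/9.
E[α(G)] ≥ n − E[|E(G)|] = 95 − 47/9 = 808/9.
Numerically: ≈ 89.77778.
(This is only a lower bound; the true E[α(G)] may be larger.)

E[α(G)] ≥ 808/9 ≈ 89.77778.


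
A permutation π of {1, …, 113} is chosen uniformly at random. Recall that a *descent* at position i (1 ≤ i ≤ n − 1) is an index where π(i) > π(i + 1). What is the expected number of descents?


Write X = Σ X_I over i = 1, …, 112, with X_I the indicator of one descent.
There are 112 indicators.
For each fixed i, the pair (π(i), π(i+1)) is a uniformly random ordered pair of distinct values from {1, …, 113}; by symmetry P[π(i) > π(i+1)] = 1/2.
By linearity: E[X] = 112 · (1/2) = (113 − 1) · (1/2) = 56 ≈ 56.000000.

E[X] = 56 = 56.000000.


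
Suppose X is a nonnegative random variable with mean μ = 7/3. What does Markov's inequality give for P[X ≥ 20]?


μ = E[X] = 7/3, a = 20.
Markov: P[X ≥ 20] ≤ μ/a = (7/3)/20 = 7/60.
Numerically: ≈ 0.116667.
(Since a = 20 > μ = 2.333333, the bound 7/60 is < 1 and informative.)

P[X ≥ 20] ≤ 7/60 ≈ 0.116667.


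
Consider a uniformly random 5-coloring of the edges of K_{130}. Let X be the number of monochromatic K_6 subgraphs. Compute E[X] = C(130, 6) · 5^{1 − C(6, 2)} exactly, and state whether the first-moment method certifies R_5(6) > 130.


E[X] = C(130, 6) · 5^{1 − 15} = 5963412000 · 5^{−14} = 5963412000/6103515625.
As a reduced fraction: E[X] = 47707296/48828125 ≈ 0.977.
Is E[X] < 1? YES.
Since E[X] < 1, there exists a 5-coloring of K_{130} with no monochromatic K_6; hence R_5(6) > 130.

E[X] = 47707296/48828125 ≈ 0.977; E[X] < 1, so R_5(6) > 130.


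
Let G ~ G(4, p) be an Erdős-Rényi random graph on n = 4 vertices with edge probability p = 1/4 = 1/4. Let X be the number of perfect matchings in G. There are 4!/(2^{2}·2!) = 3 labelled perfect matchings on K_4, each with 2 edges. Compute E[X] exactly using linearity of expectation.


K_4 has 4!/(2^{2}·2!) = 3 labelled perfect matchings.
For each such perfect matching H, let X_H = 1 if all 2 edges of H are present in G. Then P[X_H = 1] = p^{2} = (1/4)^{2} = 1/16.
By linearity: E[X] = Σ_H E[X_H] = 3 · p^{2} = 3 · 1/16 = 3/16.
Numerically: E[X] ≈ 0.1875.

E[X] = 3 · (1/4)^{2} = 3/16 ≈ 0.1875.


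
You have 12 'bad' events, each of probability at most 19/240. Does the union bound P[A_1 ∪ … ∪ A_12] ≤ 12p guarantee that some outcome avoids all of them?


Union bound: P[∪_{i=1}^{12} A_i] ≤ Σ_i P[A_i] ≤ 12·p = 12·(19/240) = 19/20.
Numerically: 19/20 ≈ 0.950000.
Is 19/20 < 1? YES.
Since P[∪ A_i] ≤ 19/20 < 1, the complement has P[∩ A_i^c] ≥ 1 − 19/20 = 1/20 > 0, so some outcome avoids every A_i.

12·p = 19/20 ≈ 0.950000; existence CERTIFIED by the union bound.


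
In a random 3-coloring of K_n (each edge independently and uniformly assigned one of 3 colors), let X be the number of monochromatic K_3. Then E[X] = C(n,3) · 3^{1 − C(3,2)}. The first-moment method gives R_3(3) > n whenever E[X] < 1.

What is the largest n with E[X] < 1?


We need C(n, 3) · 3^{1 − 3} < 1, i.e. C(n, 3) < 3^{3 − 1} = 9.
Check values of n near the boundary:
  n = 3: C(3, 3) = 1; 1 < 9? YES
  n = 4: C(4, 3) = 4; 4 < 9? YES
  n = 5: C(5, 3) = 10; 10 < 9? NO
  n = 6: C(6, 3) = 20; 20 < 9? NO
The largest n with C(n, 3) < 9 is n = 4 (where E[X] = 4/9 ≈ 0.4444444). Hence R_3(3) > 4, i.e. R_3(3) ≥ 5.

Largest n = 4; hence R_3(3) > 4.


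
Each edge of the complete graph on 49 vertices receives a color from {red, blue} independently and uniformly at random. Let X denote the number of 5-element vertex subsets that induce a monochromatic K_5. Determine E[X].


Let X = Σ_S X_S over the C(49, 5) = 1906884 subsets S of size 5, where X_S = 1 if the K_5 on S is monochromatic.
For a fixed S, the K_5 on S has C(5, 2) = 10 edges. P[all 10 edges red] = (1/2)^10, and likewise for blue, so P[monochromatic] = 2·(1/2)^10 = 2^{1 − 10} = 1/512.
Summing: E[X] = C(49, 5) · 2^{1 − 10} = 1906884 · 1/512 = 476721/128.
Numerically: E[X] ≈ 3724.383.

E[X] = C(49,5)·2^(1−C(5,2)) = 476721/128 ≈ 3724.383.


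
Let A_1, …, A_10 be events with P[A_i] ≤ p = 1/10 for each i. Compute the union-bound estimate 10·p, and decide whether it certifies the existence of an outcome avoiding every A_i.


Union bound: P[∪_{i=1}^{10} A_i] ≤ Σ_i P[A_i] ≤ 10·p = 10·(1/10) = 1.
Numerically: 1 ≈ 1.0000.
Is 1 < 1? NO.
Since the bound 1 is ≥ 1, the union bound is uninformative here; it does NOT by itself certify existence.

10·p = 1 ≈ 1.0000; existence NOT certified by the union bound.


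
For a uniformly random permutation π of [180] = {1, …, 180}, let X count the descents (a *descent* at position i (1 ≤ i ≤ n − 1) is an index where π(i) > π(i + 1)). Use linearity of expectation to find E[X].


Write X = Σ X_I over i = 1, …, 179, with X_I the indicator of one descent.
There are 179 indicators.
For each fixed i, the pair (π(i), π(i+1)) is a uniformly random ordered pair of distinct values from {1, …, 180}; by symmetry P[π(i) > π(i+1)] = 1/2.
By linearity: E[X] = 179 · (1/2) = (180 − 1) · (1/2) = 179/2 ≈ 89.5000.

E[X] = 179/2 = 89.5000.


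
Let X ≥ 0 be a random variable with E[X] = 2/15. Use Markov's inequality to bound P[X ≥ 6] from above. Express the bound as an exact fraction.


μ = E[X] = 2/15, a = 6.
Markov: P[X ≥ 6] ≤ μ/a = (2/15)/6 = 1/45.
Numerically: ≈ 0.022222.
(Since a = 6 > μ = 0.133333, the bound 1/45 is < 1 and informative.)

P[X ≥ 6] ≤ 1/45 ≈ 0.022222.


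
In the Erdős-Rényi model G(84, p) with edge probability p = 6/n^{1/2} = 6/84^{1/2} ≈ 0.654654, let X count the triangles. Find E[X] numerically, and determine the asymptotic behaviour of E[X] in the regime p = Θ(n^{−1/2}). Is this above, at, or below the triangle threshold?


Number of potential triangles: C(84, 3) = 95284.
Each occurs with probability p³ ≈ (0.654654)³ ≈ 2.80565859e-01.
By linearity: E[X] = C(84, 3)·p³ ≈ 95284 · 2.80565859e-01 ≈ 26733.437297.
Since α = 1/2 < 1, p = c/n^{1/2} ≫ 1/n is above the triangle threshold p ~ 1/n. Asymptotically E[X] ~ (c³/6)·n^{3(1−α)} = (6³/6)·n^{1.5} → ∞; triangles are abundant w.h.p.

E[X] ≈ 26733.437297; in regime p = Θ(1/n^{1/2}) E[X] diverges (above the triangle threshold p ~ 1/n).


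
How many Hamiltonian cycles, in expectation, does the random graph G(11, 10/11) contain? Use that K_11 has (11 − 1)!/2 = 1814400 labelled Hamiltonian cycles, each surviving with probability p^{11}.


K_11 has (11 − 1)!/2 = 1814400 labelled Hamiltonian cycles.
For each such Hamiltonian cycle H, let X_H = 1 if all 11 edges of H are present in G. Then P[X_H = 1] = p^{11} = (10/11)^{11} = 100000000000/285311670611.
By linearity: E[X] = Σ_H E[X_H] = 1814400 · p^{11} = 1814400 · 100000000000/285311670611 = 181440000000000000/285311670611.
Numerically: E[X] ≈ 635936.

E[X] = 1814400 · (10/11)^{11} = 181440000000000000/285311670611 ≈ 635936.


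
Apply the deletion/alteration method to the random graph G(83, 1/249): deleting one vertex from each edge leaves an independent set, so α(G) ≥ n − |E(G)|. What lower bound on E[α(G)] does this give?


E[|E(G)|] = C(83, 2)·p = 3403 · (1/249) = 41/3.
E[α(G)] ≥ n − E[|E(G)|] = 83 − 41/3 = 208/3.
Numerically: ≈ 69.333.
(This is only a lower bound; the true E[α(G)] may be larger.)

E[α(G)] ≥ 208/3 ≈ 69.333.


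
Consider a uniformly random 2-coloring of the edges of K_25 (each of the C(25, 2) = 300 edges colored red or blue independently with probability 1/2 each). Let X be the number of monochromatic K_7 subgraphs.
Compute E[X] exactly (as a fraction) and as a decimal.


Let X = Σ_S X_S over the C(25, 7) = 480700 subsets S of size 7, where X_S = 1 if the K_7 on S is monochromatic.
For a fixed S, the K_7 on S has C(7, 2) = 21 edges. P[all 21 edges red] = (1/2)^21, and likewise for blue, so P[monochromatic] = 2·(1/2)^21 = 2^{1 − 21} = 1/1048576.
Summing: E[X] = C(25, 7) · 2^{1 − 21} = 480700 · 1/1048576 = 120175/262144.
Numerically: E[X] ≈ 0.458.

E[X] = C(25,7)·2^(1−C(7,2)) = 120175/262144 ≈ 0.458.


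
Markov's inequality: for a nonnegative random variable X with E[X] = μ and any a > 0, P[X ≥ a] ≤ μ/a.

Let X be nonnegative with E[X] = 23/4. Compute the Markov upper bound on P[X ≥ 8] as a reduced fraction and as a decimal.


μ = E[X] = 23/4, a = 8.
Markov: P[X ≥ 8] ≤ μ/a = (23/4)/8 = 23/32.
Numerically: ≈ 0.719.
(Since a = 8 > μ = 5.750, the bound 23/32 is < 1 and informative.)

P[X ≥ 8] ≤ 23/32 ≈ 0.719.


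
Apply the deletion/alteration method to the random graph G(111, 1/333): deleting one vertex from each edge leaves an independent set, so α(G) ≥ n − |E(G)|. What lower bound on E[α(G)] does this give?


E[|E(G)|] = C(111, 2)·p = 6105 · (1/333) = 55/3.
E[α(G)] ≥ n − E[|E(G)|] = 111 − 55/3 = 278/3.
Numerically: ≈ 92.6667.
(This is only a lower bound; the true E[α(G)] may be larger.)

E[α(G)] ≥ 278/3 ≈ 92.6667.


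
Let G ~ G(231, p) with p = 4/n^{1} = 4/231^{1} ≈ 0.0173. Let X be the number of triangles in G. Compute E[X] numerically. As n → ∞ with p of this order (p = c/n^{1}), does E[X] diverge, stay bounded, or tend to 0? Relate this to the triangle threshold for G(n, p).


Number of potential triangles: C(231, 3) = 2027795.
Each occurs with probability p³ ≈ (0.0173)³ ≈ 5.19211e-06.
By linearity: E[X] = C(231, 3)·p³ ≈ 2027795 · 5.19211e-06 ≈ 10.529.
Here α = 1, so p = 4/n is exactly at the triangle threshold p ~ 1/n. Asymptotically E[X] → c³/6 = 4³/6 = 32/3 ≈ 10.667, a bounded constant. In this regime the triangle count is asymptotically Poisson(c³/6).

E[X] ≈ 10.529; in regime p = Θ(1/n^{1}) E[X] stays bounded (at the triangle threshold p ~ 1/n).


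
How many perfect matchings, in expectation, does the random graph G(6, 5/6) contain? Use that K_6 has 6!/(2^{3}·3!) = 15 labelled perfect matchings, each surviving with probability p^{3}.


K_6 has 6!/(2^{3}·3!) = 15 labelled perfect matchings.
For each such perfect matching H, let X_H = 1 if all 3 edges of H are present in G. Then P[X_H = 1] = p^{3} = (5/6)^{3} = 125/216.
By linearity: E[X] = Σ_H E[X_H] = 15 · p^{3} = 15 · 125/216 = 625/72.
Numerically: E[X] ≈ 8.681.

E[X] = 15 · (5/6)^{3} = 625/72 ≈ 8.681.


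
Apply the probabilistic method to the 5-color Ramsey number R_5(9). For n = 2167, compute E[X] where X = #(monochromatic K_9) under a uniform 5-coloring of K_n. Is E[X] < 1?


E[X] = C(2167, 9) · 5^{1 − 36} = 2855899084841489792706810 · 5^{−35} = 2855899084841489792706810/2910383045673370361328125.
As a reduced fraction: E[X] = 571179816968297958541362/582076609134674072265625 ≈ 0.9812795.
Is E[X] < 1? YES.
Since E[X] < 1, there exists a 5-coloring of K_{2167} with no monochromatic K_9; hence R_5(9) > 2167.

E[X] = 571179816968297958541362/582076609134674072265625 ≈ 0.9812795; E[X] < 1, so R_5(9) > 2167.


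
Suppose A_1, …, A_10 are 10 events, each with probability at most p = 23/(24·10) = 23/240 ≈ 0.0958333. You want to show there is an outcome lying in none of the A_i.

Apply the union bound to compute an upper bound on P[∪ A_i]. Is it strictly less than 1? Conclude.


Union bound: P[∪_{i=1}^{10} A_i] ≤ Σ_i P[A_i] ≤ 10·p = 10·(23/240) = 23/24.
Numerically: 23/24 ≈ 0.9583333.
Is 23/24 < 1? YES.
Since P[∪ A_i] ≤ 23/24 < 1, the complement has P[∩ A_i^c] ≥ 1 − 23/24 = 1/24 > 0, so some outcome avoids every A_i.

10·p = 23/24 ≈ 0.9583333; existence CERTIFIED by the union bound.


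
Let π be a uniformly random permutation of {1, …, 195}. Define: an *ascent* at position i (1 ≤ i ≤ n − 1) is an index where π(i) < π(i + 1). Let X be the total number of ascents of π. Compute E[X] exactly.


Write X = Σ X_I over i = 1, …, 194, with X_I the indicator of one ascent.
There are 194 indicators.
For each fixed i, the pair (π(i), π(i+1)) is a uniformly random ordered pair of distinct values from {1, …, 195}; by symmetry P[π(i) < π(i+1)] = 1/2.
By linearity: E[X] = 194 · (1/2) = (195 − 1) · (1/2) = 97 ≈ 97.00000.

E[X] = 97 = 97.00000.


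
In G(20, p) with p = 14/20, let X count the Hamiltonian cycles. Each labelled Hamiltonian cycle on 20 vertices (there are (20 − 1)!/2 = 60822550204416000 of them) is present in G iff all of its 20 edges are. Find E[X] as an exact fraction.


K_20 has (20 − 1)!/2 = 60822550204416000 labelled Hamiltonian cycles.
For each such Hamiltonian cycle H, let X_H = 1 if all 20 edges of H are present in G. Then P[X_H = 1] = p^{20} = (7/10)^{20} = 79792266297612001/100000000000000000000.
Summing the indicators: E[X] = Σ_H E[X_H] = 60822550204416000 · p^{20} = 60822550204416000 · 79792266297612001/100000000000000000000 = 1184855742873690605203907421/24414062500000.
Numerically: E[X] ≈ 4.85e+13.

E[X] = 60822550204416000 · (7/10)^{20} = 1184855742873690605203907421/24414062500000 ≈ 4.85e+13.


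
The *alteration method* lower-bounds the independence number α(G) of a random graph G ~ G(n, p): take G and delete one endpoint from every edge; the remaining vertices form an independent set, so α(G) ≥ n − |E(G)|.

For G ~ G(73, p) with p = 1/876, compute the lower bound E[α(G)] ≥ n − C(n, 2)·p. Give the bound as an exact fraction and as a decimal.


E[|E(G)|] = C(73, 2)·p = 2628 · (1/876) = 3.
E[α(G)] ≥ n − E[|E(G)|] = 73 − 3 = 70.
Numerically: ≈ 70.000.
(This is only a lower bound; the true E[α(G)] may be larger.)

E[α(G)] ≥ 70 ≈ 70.000.


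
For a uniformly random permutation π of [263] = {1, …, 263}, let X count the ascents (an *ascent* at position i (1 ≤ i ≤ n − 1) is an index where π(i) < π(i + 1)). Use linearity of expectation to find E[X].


Write X = Σ X_I over i = 1, …, 262, with X_I the indicator of one ascent.
There are 262 indicators.
For each fixed i, the pair (π(i), π(i+1)) is a uniformly random ordered pair of distinct values from {1, …, 263}; by symmetry P[π(i) < π(i+1)] = 1/2.
By linearity: E[X] = 262 · (1/2) = (263 − 1) · (1/2) = 131 ≈ 131.000.

E[X] = 131 = 131.000.


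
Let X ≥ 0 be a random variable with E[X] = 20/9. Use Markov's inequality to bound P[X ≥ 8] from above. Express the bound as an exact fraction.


μ = E[X] = 20/9, a = 8.
Markov: P[X ≥ 8] ≤ μ/a = (20/9)/8 = 5/18.
Numerically: ≈ 0.278.
(Since a = 8 > μ = 2.222, the bound 5/18 is < 1 and informative.)

P[X ≥ 8] ≤ 5/18 ≈ 0.278.


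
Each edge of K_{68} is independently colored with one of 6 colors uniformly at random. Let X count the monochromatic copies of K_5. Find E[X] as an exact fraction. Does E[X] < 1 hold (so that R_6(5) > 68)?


E[X] = C(68, 5) · 6^{1 − 10} = 10424128 · 6^{−9} = 10424128/10077696.
As a reduced fraction: E[X] = 162877/157464 ≈ 1.034376.
Is E[X] < 1? NO.
Since E[X] ≥ 1, the first-moment bound is inconclusive at n = 68; it does NOT by itself certify R_6(5) > 68.

E[X] = 162877/157464 ≈ 1.034376; E[X] ≥ 1; first-moment method inconclusive here.


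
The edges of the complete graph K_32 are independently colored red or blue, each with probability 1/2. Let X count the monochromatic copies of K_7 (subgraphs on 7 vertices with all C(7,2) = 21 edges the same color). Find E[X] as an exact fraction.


Let X = Σ_S X_S over the C(32, 7) = 3365856 subsets S of size 7, where X_S = 1 if the K_7 on S is monochromatic.
For a fixed S, the K_7 on S has C(7, 2) = 21 edges. P[all 21 edges red] = (1/2)^21, and likewise for blue, so P[monochromatic] = 2·(1/2)^21 = 2^{1 − 21} = 1/1048576.
Summing: E[X] = C(32, 7) · 2^{1 − 21} = 3365856 · 1/1048576 = 105183/32768.
Numerically: E[X] ≈ 3.209930.

E[X] = C(32,7)·2^(1−C(7,2)) = 105183/32768 ≈ 3.209930.


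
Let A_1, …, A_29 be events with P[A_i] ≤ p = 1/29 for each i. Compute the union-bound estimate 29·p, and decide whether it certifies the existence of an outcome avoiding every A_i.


Union bound: P[∪_{i=1}^{29} A_i] ≤ Σ_i P[A_i] ≤ 29·p = 29·(1/29) = 1.
Numerically: 1 ≈ 1.000.
Is 1 < 1? NO.
Since the bound 1 is ≥ 1, the union bound is uninformative here; it does NOT by itself certify existence.

29·p = 1 ≈ 1.000; existence NOT certified by the union bound.


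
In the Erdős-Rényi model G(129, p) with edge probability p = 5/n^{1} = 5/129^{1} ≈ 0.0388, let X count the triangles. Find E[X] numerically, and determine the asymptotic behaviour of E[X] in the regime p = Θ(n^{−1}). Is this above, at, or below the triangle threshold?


Number of potential triangles: C(129, 3) = 349504.
Each occurs with probability p³ ≈ (0.0388)³ ≈ 5.82292e-05.
By linearity: E[X] = C(129, 3)·p³ ≈ 349504 · 5.82292e-05 ≈ 20.351.
Here α = 1, so p = 5/n is exactly at the triangle threshold p ~ 1/n. Asymptotically E[X] → c³/6 = 5³/6 = 125/6 ≈ 20.833, a bounded constant. In this regime the triangle count is asymptotically Poisson(c³/6).

E[X] ≈ 20.351; in regime p = Θ(1/n^{1}) E[X] stays bounded (at the triangle threshold p ~ 1/n).


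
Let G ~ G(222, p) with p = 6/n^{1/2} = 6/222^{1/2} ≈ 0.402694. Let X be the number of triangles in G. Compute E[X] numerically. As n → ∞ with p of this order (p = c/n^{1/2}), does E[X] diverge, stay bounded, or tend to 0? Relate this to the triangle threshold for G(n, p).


Number of potential triangles: C(222, 3) = 1798940.
Each occurs with probability p³ ≈ (0.402694)³ ≈ 6.53016702e-02.
By linearity: E[X] = C(222, 3)·p³ ≈ 1798940 · 6.53016702e-02 ≈ 117473.786656.
Since α = 1/2 < 1, p = c/n^{1/2} ≫ 1/n is above the triangle threshold p ~ 1/n. Asymptotically E[X] ~ (c³/6)·n^{3(1−α)} = (6³/6)·n^{1.5} → ∞; triangles are abundant w.h.p.

E[X] ≈ 117473.786656; in regime p = Θ(1/n^{1/2}) E[X] diverges (above the triangle threshold p ~ 1/n).


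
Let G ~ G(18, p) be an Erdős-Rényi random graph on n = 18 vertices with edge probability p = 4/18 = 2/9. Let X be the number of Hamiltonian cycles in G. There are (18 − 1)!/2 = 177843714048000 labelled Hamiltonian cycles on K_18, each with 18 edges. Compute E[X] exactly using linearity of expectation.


K_18 has (18 − 1)!/2 = 177843714048000 labelled Hamiltonian cycles.
For each such Hamiltonian cycle H, let X_H = 1 if all 18 edges of H are present in G. Then P[X_H = 1] = p^{18} = (2/9)^{18} = 262144/150094635296999121.
Summing the indicators: E[X] = Σ_H E[X_H] = 177843714048000 · p^{18} = 177843714048000 · 262144/150094635296999121 = 63951526166528000/205891132094649.
Numerically: E[X] ≈ 310.6.

E[X] = 177843714048000 · (2/9)^{18} = 63951526166528000/205891132094649 ≈ 310.6.


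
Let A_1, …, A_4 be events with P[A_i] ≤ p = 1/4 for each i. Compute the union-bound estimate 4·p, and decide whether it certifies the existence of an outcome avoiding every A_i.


Union bound: P[∪_{i=1}^{4} A_i] ≤ Σ_i P[A_i] ≤ 4·p = 4·(1/4) = 1.
Numerically: 1 ≈ 1.00000.
Is 1 < 1? NO.
Since the bound 1 is ≥ 1, the union bound is uninformative here; it does NOT by itself certify existence.

4·p = 1 ≈ 1.00000; existence NOT certified by the union bound.


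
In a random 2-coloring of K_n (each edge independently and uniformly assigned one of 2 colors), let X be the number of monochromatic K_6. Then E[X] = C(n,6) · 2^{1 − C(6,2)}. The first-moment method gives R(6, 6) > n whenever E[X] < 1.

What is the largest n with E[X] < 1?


We need C(n, 6) · 2^{1 − 15} < 1, i.e. C(n, 6) < 2^{15 − 1} = 16384.
Check values of n near the boundary:
  n = 16: C(16, 6) = 8008; 8008 < 16384? YES
  n = 17: C(17, 6) = 12376; 12376 < 16384? YES
  n = 18: C(18, 6) = 18564; 18564 < 16384? NO
The largest n with C(n, 6) < 16384 is n = 17 (where E[X] = 1547/2048 ≈ 0.755). Hence R(6, 6) > 17, i.e. R(6, 6) ≥ 18.

Largest n = 17; hence R(6, 6) > 17.


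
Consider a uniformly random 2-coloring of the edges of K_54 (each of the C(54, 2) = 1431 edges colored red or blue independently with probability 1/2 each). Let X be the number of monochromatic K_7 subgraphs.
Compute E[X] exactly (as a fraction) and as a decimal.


Let X = Σ_S X_S over the C(54, 7) = 177100560 subsets S of size 7, where X_S = 1 if the K_7 on S is monochromatic.
For a fixed S, the K_7 on S has C(7, 2) = 21 edges. P[all 21 edges red] = (1/2)^21, and likewise for blue, so P[monochromatic] = 2·(1/2)^21 = 2^{1 − 21} = 1/1048576.
By linearity: E[X] = C(54, 7) · 2^{1 − 21} = 177100560 · 1/1048576 = 11068785/65536.
Numerically: E[X] ≈ 168.896255.

E[X] = C(54,7)·2^(1−C(7,2)) = 11068785/65536 ≈ 168.896255.


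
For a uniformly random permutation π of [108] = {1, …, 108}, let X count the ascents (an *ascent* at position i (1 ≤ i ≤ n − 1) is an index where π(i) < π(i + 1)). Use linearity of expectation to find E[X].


Write X = Σ X_I over i = 1, …, 107, with X_I the indicator of one ascent.
There are 107 indicators.
For each fixed i, the pair (π(i), π(i+1)) is a uniformly random ordered pair of distinct values from {1, …, 108}; by symmetry P[π(i) < π(i+1)] = 1/2.
By linearity: E[X] = 107 · (1/2) = (108 − 1) · (1/2) = 107/2 ≈ 53.5000.

E[X] = 107/2 = 53.5000.


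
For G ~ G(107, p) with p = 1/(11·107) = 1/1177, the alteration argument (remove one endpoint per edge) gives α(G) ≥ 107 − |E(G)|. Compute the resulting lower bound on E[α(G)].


E[|E(G)|] = C(107, 2)·p = 5671 · (1/1177) = 53/11.
E[α(G)] ≥ n − E[|E(G)|] = 107 − 53/11 = 1124/11.
Numerically: ≈ 102.18182.
(This is only a lower bound; the true E[α(G)] may be larger.)

E[α(G)] ≥ 1124/11 ≈ 102.18182.


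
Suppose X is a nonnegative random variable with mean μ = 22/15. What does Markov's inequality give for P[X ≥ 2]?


μ = E[X] = 22/15, a = 2.
Markov: P[X ≥ 2] ≤ μ/a = (22/15)/2 = 11/15.
Numerically: ≈ 0.7333.
(Since a = 2 > μ = 1.4667, the bound 11/15 is < 1 and informative.)

P[X ≥ 2] ≤ 11/15 ≈ 0.7333.


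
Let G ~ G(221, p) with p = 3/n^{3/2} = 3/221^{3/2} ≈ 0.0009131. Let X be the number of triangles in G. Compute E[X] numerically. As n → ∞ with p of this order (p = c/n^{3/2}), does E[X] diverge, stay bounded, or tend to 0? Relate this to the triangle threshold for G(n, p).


Number of potential triangles: C(221, 3) = 1774630.
Each occurs with probability p³ ≈ (0.0009131)³ ≈ 7.613749e-10.
By linearity: E[X] = C(221, 3)·p³ ≈ 1774630 · 7.613749e-10 ≈ 0.0014.
Since α = 3/2 > 1, p = c/n^{3/2} = o(1/n) is below the triangle threshold p ~ 1/n. Asymptotically E[X] ~ (c³/6)·n^{3(1−α)} = (3³/6)·n^{-1.5} → 0, so by Markov's inequality G has no triangles w.h.p.

E[X] ≈ 0.0014; in regime p = Θ(1/n^{3/2}) E[X] tends to 0 (below the triangle threshold p ~ 1/n).


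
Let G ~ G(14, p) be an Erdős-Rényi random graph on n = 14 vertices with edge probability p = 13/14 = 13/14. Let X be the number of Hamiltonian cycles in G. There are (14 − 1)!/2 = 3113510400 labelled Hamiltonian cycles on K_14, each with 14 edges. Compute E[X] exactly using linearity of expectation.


K_14 has (14 − 1)!/2 = 3113510400 labelled Hamiltonian cycles.
For each such Hamiltonian cycle H, let X_H = 1 if all 14 edges of H are present in G. Then P[X_H = 1] = p^{14} = (13/14)^{14} = 3937376385699289/11112006825558016.
By linearity of expectation: E[X] = Σ_H E[X_H] = 3113510400 · p^{14} = 3113510400 · 3937376385699289/11112006825558016 = 3420497300666614836525/3100448333024.
Numerically: E[X] ≈ 1.1e+09.

E[X] = 3113510400 · (13/14)^{14} = 3420497300666614836525/3100448333024 ≈ 1.1e+09.


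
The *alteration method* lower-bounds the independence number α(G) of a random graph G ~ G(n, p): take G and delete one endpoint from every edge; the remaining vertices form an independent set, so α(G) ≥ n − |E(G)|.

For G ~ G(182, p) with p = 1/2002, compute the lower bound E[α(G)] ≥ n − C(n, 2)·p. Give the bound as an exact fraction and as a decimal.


E[|E(G)|] = C(182, 2)·p = 16471 · (1/2002) = 181/22.
E[α(G)] ≥ n − E[|E(G)|] = 182 − 181/22 = 3823/22.
Numerically: ≈ 173.77273.
(This is only a lower bound; the true E[α(G)] may be larger.)

E[α(G)] ≥ 3823/22 ≈ 173.77273.


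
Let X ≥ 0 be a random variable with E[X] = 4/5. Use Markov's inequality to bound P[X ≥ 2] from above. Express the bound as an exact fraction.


μ = E[X] = 4/5, a = 2.
Markov: P[X ≥ 2] ≤ μ/a = (4/5)/2 = 2/5.
Numerically: ≈ 0.400.
(Since a = 2 > μ = 0.800, the bound 2/5 is < 1 and informative.)

P[X ≥ 2] ≤ 2/5 ≈ 0.400.


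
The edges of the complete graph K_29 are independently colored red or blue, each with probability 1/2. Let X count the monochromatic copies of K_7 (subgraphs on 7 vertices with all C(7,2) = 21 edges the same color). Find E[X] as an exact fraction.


Let X = Σ_S X_S over the C(29, 7) = 1560780 subsets S of size 7, where X_S = 1 if the K_7 on S is monochromatic.
For a fixed S, the K_7 on S has C(7, 2) = 21 edges. P[all 21 edges red] = (1/2)^21, and likewise for blue, so P[monochromatic] = 2·(1/2)^21 = 2^{1 − 21} = 1/1048576.
Summing: E[X] = C(29, 7) · 2^{1 − 21} = 1560780 · 1/1048576 = 390195/262144.
Numerically: E[X] ≈ 1.4885.

E[X] = C(29,7)·2^(1−C(7,2)) = 390195/262144 ≈ 1.4885.
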